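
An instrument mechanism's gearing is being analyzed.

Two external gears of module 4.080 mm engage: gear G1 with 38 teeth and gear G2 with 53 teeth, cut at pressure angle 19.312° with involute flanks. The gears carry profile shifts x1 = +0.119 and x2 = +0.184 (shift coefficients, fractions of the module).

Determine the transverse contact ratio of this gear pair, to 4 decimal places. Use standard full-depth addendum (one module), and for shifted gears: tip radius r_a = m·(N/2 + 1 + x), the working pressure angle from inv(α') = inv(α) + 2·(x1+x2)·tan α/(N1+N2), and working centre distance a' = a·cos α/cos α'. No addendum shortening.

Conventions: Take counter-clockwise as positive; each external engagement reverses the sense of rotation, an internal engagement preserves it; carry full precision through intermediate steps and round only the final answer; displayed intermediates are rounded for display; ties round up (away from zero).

1.7131

topology: single-mesh involute geometry — m = 4.080, 38T/53T pair
base radii: r_b1 = 73.158082, r_b2 = 102.036272
tip radii: r_a1 = 82.085520, r_a2 = 112.950720
inv(α') = inv(19.312°) + 2·(+0.119+0.184)·tan α/(38+53) = 0.01570581  ⇒  α' = 20.34028°
a' = a·cos α / cos α' = 185.6400·cos 19.312°/cos 20.34028° = 186.845124
action lengths: √(r_a1²−r_b1²) = 37.228049, √(r_a2²−r_b2²) = 48.440317
base pitch p_b = π·m·cos α = 12.096468
CR = (37.228049 + 48.440317 − 186.845124·sin 20.34028°)/12.096468 = 1.713057
contact ratio ≈ 1.7131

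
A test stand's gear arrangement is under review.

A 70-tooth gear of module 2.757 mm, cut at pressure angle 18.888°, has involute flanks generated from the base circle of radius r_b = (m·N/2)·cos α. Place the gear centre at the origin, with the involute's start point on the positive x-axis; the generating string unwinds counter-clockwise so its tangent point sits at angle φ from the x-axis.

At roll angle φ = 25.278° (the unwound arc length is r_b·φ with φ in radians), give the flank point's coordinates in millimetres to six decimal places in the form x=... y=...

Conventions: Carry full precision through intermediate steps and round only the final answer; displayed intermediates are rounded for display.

x=99.756721 y=2.562880

recognized (one wheel, involute flank): single-mesh tooth geometry, m = 2.757, N = 70
pitch radius r_p = m·N/2 = 2.757·70/2 = 96.495000
base radius r_b = r_p·cos α = 96.495000·cos 18.888° = 91.299051
roll angle φ = 25.278° = 0.44118433 rad
x = r_b·(cos φ + φ·sin φ) = 99.756721
y = r_b·(sin φ − φ·cos φ) = 2.562880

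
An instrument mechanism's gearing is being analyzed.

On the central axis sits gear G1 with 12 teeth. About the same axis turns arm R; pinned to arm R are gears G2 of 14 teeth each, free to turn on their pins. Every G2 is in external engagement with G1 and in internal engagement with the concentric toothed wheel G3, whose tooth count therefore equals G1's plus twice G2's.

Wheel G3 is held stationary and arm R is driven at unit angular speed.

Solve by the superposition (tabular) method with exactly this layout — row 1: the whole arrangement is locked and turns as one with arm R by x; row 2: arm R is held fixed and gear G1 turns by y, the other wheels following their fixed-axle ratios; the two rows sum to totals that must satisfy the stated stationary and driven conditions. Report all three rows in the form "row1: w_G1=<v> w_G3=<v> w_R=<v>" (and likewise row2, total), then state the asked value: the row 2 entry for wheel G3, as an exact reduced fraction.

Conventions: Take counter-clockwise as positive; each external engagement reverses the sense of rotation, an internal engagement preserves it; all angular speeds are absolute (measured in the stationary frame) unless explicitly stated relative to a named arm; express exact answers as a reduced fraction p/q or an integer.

topology: planetary set — G1 12T / G2 14T / G3 40T, arm = carrier (Willis)
row 1 (train locked, turned with arm): all members turn x
row 2 — arm fixed, fixed-axis ratios: sun y, ring −(12/40)·y, arm 0
boundary: total ω_ring = x − (12/40)·y = 0 and total ω_arm = x = 1  ⇒  y = 10/3, x = 1
row 2 ring = −(12/40)·10/3 = -1
totals (row 1 + row 2): sun 1 + 10/3 = 13/3, ring 1 + (-1) = 0, arm 1 + 0 = 1
asked cell (row2, ring) = -1

row1: w_G1=1 w_G3=1 w_R=1
row2: w_G1=10/3 w_G3=-1 w_R=0
total: w_G1=13/3 w_G3=0 w_R=1
asked value: -1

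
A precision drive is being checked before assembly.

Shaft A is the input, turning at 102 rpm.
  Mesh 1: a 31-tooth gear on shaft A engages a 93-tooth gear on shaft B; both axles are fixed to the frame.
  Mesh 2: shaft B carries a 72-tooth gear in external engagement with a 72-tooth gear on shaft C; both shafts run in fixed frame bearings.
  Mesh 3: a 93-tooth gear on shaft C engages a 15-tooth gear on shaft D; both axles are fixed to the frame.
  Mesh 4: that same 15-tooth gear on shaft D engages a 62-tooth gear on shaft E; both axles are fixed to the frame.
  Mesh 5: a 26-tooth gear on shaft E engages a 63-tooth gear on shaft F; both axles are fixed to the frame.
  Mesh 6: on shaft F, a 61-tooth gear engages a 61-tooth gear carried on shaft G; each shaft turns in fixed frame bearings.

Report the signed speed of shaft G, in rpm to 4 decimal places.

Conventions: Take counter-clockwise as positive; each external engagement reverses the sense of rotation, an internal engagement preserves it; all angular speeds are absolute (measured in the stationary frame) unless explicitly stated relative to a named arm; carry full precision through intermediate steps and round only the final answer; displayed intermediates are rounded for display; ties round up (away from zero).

recognized (7 fixed axles, 6 meshes): fixed-axis compound train
mesh 1 [31T→93T]: ω = 102.0000×31/93 = 34.0000 rpm, sense flips to −
mesh 2 [72T→72T]: ω = 34.0000×72/72 = 34.0000 rpm, sense flips to +
mesh 3 [93T→15T]: ω = 34.0000×93/15 = 210.8000 rpm, sense flips to −
mesh 4 [15T→62T]: ω = 210.8000×15/62 = 51.0000 rpm, sense flips to +
mesh 5 [26T→63T]: ω = 51.0000×26/63 = 21.0476 rpm, sense flips to −
mesh 6 [61T→61T]: ω = 21.0476×61/61 = 21.0476 rpm, sense flips to +
signed output speed = +21.0476 rpm

+21.0476 rpm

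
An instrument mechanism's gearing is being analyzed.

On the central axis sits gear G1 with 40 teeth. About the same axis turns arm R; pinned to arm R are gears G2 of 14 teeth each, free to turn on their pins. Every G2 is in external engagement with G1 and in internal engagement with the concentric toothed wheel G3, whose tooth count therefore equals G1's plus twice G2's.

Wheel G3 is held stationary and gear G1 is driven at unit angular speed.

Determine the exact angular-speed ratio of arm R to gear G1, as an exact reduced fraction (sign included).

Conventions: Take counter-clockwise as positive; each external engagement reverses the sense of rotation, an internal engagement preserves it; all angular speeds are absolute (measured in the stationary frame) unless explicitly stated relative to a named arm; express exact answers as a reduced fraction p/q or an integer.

recognized (axles ride arm R): planetary set, 40/14/68 teeth
ring teeth: 40 + 2·14 = 68
40(ω_sun−ω_arm) = −68(ω_ring−ω_arm),  ω_ring = 0, ω_sun = 1
40(1−ω_arm) = −68(0−ω_arm)  ⇒  108·ω_arm = 40  ⇒  ω_arm = 10/27
ω_out/ω_in = 10/27

10/27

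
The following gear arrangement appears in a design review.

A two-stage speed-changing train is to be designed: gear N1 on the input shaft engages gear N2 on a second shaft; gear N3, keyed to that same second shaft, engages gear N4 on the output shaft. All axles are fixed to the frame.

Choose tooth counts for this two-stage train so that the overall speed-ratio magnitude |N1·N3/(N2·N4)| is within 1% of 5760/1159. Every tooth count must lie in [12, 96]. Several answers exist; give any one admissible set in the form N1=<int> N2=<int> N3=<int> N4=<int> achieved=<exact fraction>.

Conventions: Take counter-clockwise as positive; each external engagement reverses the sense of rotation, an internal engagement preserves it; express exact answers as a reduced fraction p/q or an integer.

2-stage fixed-axis compound train for ratio 5760/1159
target = 5760/1159 in lowest terms: an exact hit needs N1·N3 = k·5760 and N2·N4 = k·1159 for one integer k, every count in [12, 96]; additionally prefer no 1:1 stage (N1 ≠ N2, N3 ≠ N4)
k = 1: N1·N3 = 5760 = 60·96, N2·N4 = 1159 = 19·61
achieved = 60·96/(19·61) = 5760/1159; |achieved − target| = 0 ≤ 288/5795 ✓

N1=60 N2=19 N3=96 N4=61 achieved=5760/1159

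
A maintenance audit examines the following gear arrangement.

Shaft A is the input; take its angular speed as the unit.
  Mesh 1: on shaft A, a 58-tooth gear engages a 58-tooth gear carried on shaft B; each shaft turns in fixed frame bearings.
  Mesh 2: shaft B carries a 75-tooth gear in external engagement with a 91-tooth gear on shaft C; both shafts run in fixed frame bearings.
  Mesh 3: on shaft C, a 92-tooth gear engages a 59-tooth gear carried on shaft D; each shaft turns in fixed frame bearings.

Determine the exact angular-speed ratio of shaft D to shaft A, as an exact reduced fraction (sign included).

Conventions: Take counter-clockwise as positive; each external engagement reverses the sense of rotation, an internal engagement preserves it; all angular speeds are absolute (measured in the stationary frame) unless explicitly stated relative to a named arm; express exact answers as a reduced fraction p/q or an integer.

class = fixed-axis compound train [3 meshes; 3 ratios multiply, 3 sense flips]
mesh 1 [58T→58T]: running ratio 1, sense −
mesh 2 [75T→91T]: running ratio 75/91, sense +
mesh 3 [92T→59T]: running ratio 6900/5369, sense −
ω_out/ω_in = -6900/5369

-6900/5369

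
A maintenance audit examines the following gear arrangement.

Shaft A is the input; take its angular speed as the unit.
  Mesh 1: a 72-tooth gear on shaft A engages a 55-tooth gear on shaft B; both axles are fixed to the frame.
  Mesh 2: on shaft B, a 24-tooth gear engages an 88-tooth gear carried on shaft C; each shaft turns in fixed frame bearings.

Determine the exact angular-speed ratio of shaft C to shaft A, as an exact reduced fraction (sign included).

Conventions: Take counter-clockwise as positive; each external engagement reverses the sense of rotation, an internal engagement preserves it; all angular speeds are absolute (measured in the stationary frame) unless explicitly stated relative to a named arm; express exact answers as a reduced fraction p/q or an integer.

216/605

class = fixed-axis compound train [2 meshes; 2 ratios multiply, 2 sense flips]
mesh 1 [72T→55T]: running ratio 72/55, sense −
mesh 2 [24T→88T]: running ratio 216/605, sense +
ω_out/ω_in = 216/605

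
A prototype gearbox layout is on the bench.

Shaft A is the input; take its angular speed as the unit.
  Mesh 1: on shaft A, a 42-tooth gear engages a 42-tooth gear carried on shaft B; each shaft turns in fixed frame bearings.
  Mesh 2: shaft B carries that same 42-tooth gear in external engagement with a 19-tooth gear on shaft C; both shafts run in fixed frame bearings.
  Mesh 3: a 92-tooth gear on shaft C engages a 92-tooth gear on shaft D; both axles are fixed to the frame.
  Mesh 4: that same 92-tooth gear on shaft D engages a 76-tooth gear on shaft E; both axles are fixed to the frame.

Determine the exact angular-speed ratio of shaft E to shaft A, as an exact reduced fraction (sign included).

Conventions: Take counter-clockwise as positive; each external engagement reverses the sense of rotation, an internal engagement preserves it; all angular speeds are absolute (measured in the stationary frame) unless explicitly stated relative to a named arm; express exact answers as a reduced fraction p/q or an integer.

class = fixed-axis compound train [4 meshes; 4 ratios multiply, 4 sense flips]
mesh 1 [42T→42T]: running ratio 1, sense −
mesh 2 [42T→19T]: running ratio 42/19, sense +
mesh 3 [92T→92T]: running ratio 42/19, sense −
mesh 4 [92T→76T]: running ratio 966/361, sense +
ω_out/ω_in = 966/361

966/361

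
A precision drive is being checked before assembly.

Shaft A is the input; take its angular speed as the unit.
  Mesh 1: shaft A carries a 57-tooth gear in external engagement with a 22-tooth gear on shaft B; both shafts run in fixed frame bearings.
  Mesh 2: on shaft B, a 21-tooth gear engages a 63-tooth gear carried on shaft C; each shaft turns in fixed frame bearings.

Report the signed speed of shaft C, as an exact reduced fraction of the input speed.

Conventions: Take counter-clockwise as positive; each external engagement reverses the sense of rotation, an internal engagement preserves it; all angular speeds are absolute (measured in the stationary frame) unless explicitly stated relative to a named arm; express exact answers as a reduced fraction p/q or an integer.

19/22

2-mesh fixed-axis compound train (all bearings frame-fixed)
mesh 1 [57T→22T]: |ω|/ω_in = 1×57/22 = 57/22, sense flips to −
mesh 2 [21T→63T]: |ω|/ω_in = (57/22)×21/63 = 19/22, sense flips to +
signed output speed (× input speed) = 19/22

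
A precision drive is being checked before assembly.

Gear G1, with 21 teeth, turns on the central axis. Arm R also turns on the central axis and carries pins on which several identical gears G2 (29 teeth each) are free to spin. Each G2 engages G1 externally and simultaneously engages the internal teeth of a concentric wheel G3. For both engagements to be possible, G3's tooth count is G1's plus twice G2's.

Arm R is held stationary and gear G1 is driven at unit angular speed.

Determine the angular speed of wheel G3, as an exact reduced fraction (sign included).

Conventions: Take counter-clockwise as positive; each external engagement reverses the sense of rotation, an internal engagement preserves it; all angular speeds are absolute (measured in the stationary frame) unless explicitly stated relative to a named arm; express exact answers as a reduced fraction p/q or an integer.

-21/79

planetary set (21T centre, 29T on arm, 79T internal) — Willis relation
ring teeth: 21 + 2·29 = 79
21(ω_sun−ω_arm) = −79(ω_ring−ω_arm),  ω_arm = 0, ω_sun = 1
ω_ring = 0 − (21/79)(1−0) = -21/79
exact speed ratio = -21/79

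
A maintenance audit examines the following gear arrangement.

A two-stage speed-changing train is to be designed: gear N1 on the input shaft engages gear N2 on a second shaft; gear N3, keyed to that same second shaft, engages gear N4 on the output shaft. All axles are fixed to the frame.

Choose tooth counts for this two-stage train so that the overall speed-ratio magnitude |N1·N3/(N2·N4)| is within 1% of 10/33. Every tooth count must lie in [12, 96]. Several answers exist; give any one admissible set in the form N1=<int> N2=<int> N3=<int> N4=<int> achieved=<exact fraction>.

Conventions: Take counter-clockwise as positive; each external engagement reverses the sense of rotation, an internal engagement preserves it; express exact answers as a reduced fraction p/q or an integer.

topology: fixed-axis compound train — 2 stages, target 10/33
target = 10/33 in lowest terms: an exact hit needs N1·N3 = k·10 and N2·N4 = k·33 for one integer k, every count in [12, 96]; additionally prefer no 1:1 stage (N1 ≠ N2, N3 ≠ N4)
k = 1…17: no 1:1-free in-range split of k·10 and k·33 into factor pairs; take k = 18
k = 18: N1·N3 = 180 = 12·15, N2·N4 = 594 = 18·33
achieved = 12·15/(18·33) = 10/33; |achieved − target| = 0 ≤ 1/330 ✓

N1=12 N2=18 N3=15 N4=33 achieved=10/33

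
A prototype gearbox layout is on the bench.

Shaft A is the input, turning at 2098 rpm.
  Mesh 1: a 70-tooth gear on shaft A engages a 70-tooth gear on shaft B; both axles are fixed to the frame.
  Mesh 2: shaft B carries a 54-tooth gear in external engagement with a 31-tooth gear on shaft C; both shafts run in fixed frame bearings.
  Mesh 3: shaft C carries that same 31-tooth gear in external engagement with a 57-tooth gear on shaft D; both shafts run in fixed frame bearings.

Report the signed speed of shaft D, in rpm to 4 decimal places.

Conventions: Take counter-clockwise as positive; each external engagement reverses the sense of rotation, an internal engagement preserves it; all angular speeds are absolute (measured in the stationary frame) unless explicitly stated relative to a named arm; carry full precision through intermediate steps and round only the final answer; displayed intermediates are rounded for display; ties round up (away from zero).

recognized (4 fixed axles, 3 meshes): fixed-axis compound train
mesh 1 [70T→70T]: ω = 2098.0000×70/70 = 2098.0000 rpm, sense flips to −
mesh 2 [54T→31T]: ω = 2098.0000×54/31 = 3654.5806 rpm, sense flips to +
mesh 3 [31T→57T]: ω = 3654.5806×31/57 = 1987.5789 rpm, sense flips to −
signed output speed = -1987.5789 rpm

-1987.5789 rpm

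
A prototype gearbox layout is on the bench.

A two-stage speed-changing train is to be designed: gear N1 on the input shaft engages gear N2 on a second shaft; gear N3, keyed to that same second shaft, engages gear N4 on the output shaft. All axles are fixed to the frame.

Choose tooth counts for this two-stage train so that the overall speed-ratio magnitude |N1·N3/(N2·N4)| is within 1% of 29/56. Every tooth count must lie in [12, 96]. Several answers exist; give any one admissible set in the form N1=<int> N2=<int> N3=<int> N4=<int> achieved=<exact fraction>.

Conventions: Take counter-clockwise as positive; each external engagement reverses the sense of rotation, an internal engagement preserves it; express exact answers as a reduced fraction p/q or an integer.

N1=12 N2=56 N3=29 N4=12 achieved=29/56

topology: fixed-axis compound train — 2 stages, target 29/56
target = 29/56 in lowest terms: an exact hit needs N1·N3 = k·29 and N2·N4 = k·56 for one integer k, every count in [12, 96]; additionally prefer no 1:1 stage (N1 ≠ N2, N3 ≠ N4)
k = 1…11: no 1:1-free in-range split of k·29 and k·56 into factor pairs; take k = 12
k = 12: N1·N3 = 348 = 12·29, N2·N4 = 672 = 56·12
achieved = 12·29/(56·12) = 29/56; |achieved − target| = 0 ≤ 29/5600 ✓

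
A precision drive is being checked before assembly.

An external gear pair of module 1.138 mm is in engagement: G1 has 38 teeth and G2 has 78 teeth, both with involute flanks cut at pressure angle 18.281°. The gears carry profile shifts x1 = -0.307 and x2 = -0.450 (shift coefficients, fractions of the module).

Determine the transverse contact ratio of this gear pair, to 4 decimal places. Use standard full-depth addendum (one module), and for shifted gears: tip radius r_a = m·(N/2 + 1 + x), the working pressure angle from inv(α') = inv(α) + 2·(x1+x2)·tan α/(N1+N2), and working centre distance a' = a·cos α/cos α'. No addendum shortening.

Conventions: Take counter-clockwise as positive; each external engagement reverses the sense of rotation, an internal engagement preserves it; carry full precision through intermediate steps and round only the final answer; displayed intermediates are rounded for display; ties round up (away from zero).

class = single-mesh tooth geometry [involute pair 38T × 78T, m = 1.138]
base radii: r_b1 = 20.530728, r_b2 = 42.142020
tip radii: r_a1 = 22.410634, r_a2 = 45.007900
inv(α') = inv(18.281°) + 2·(-0.307-0.450)·tan α/(38+78) = 0.00697525  ⇒  α' = 15.63051°
a' = a·cos α / cos α' = 66.0040·cos 18.281°/cos 15.63051° = 65.079437
action lengths: √(r_a1²−r_b1²) = 8.984750, √(r_a2²−r_b2²) = 15.803834
base pitch p_b = π·m·cos α = 3.394694
CR = (8.984750 + 15.803834 − 65.079437·sin 15.63051°)/3.394694 = 2.136881
contact ratio ≈ 2.1369

2.1369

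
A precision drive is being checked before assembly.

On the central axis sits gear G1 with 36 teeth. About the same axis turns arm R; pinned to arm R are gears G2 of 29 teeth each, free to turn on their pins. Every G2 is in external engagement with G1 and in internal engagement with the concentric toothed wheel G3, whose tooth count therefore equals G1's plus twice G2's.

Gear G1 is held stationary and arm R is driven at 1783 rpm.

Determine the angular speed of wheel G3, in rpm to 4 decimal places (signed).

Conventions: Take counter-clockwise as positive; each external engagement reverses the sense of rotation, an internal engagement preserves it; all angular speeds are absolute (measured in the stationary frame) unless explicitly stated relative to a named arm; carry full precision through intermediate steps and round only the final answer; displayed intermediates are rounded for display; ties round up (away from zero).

class = planetary set [G3 = 36+2·29 = 94; Willis about the carrier]
normalise by the input: solve with ω_arm = 1, then scale by 1783 rpm
ring teeth: 36 + 2·29 = 94
36(ω_sun−ω_arm) = −94(ω_ring−ω_arm),  ω_sun = 0, ω_arm = 1
ω_ring = 1 − (36/94)(0−1) = 65/47
scale: ω_ring = 65/47 × 1783 rpm = +2465.8511 rpm

+2465.8511 rpm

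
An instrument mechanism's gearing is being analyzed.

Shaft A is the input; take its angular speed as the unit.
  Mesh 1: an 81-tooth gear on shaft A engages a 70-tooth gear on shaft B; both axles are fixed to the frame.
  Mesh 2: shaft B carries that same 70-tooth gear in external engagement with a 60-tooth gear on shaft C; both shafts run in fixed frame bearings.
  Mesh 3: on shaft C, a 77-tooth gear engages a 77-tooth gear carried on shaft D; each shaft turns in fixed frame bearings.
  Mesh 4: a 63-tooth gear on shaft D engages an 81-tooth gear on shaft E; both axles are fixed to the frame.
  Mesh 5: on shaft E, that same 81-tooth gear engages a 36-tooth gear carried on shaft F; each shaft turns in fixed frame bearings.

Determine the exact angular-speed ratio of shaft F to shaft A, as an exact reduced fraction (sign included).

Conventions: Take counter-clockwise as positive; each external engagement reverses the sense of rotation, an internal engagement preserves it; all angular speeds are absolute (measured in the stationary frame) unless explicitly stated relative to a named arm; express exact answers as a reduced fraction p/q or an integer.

class = fixed-axis compound train [5 meshes; 5 ratios multiply, 5 sense flips]
mesh 1 [81T→70T]: running ratio 81/70, sense −
mesh 2 [70T→60T]: running ratio 27/20, sense +
mesh 3 [77T→77T]: running ratio 27/20, sense −
mesh 4 [63T→81T]: running ratio 21/20, sense +
mesh 5 [81T→36T]: running ratio 189/80, sense −
ω_out/ω_in = -189/80

-189/80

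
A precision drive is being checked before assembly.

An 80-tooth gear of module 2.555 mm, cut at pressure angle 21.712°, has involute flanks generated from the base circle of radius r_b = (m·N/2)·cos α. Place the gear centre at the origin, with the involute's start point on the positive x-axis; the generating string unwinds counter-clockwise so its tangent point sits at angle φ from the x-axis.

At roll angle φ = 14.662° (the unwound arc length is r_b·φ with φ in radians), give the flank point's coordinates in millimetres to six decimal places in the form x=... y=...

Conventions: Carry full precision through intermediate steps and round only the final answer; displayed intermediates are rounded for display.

single-mesh involute tooth geometry (80T wheel at module 2.555)
pitch radius r_p = m·N/2 = 2.555·80/2 = 102.200000
base radius r_b = r_p·cos α = 102.200000·cos 21.712° = 94.949432
roll angle φ = 14.662° = 0.25590017 rad
x = r_b·(cos φ + φ·sin φ) = 98.007598
y = r_b·(sin φ − φ·cos φ) = 0.526910

x=98.007598 y=0.526910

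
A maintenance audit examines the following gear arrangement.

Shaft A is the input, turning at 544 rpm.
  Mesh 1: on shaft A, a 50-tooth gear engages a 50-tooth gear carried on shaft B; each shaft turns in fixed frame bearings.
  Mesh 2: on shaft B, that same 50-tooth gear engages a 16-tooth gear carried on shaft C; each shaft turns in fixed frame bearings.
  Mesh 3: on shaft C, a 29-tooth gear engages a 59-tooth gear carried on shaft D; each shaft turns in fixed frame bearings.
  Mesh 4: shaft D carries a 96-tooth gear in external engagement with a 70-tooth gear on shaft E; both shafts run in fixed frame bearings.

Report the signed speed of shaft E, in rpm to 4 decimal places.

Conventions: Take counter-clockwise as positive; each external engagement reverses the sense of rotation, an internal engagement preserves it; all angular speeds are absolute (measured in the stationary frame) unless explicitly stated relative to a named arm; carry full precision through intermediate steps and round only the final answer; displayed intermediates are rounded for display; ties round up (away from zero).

recognized (5 fixed axles, 4 meshes): fixed-axis compound train
mesh 1 [50T→50T]: ω = 544.0000×50/50 = 544.0000 rpm, sense flips to −
mesh 2 [50T→16T]: ω = 544.0000×50/16 = 1700.0000 rpm, sense flips to +
mesh 3 [29T→59T]: ω = 1700.0000×29/59 = 835.5932 rpm, sense flips to −
mesh 4 [96T→70T]: ω = 835.5932×96/70 = 1145.9564 rpm, sense flips to +
signed output speed = +1145.9564 rpm

+1145.9564 rpm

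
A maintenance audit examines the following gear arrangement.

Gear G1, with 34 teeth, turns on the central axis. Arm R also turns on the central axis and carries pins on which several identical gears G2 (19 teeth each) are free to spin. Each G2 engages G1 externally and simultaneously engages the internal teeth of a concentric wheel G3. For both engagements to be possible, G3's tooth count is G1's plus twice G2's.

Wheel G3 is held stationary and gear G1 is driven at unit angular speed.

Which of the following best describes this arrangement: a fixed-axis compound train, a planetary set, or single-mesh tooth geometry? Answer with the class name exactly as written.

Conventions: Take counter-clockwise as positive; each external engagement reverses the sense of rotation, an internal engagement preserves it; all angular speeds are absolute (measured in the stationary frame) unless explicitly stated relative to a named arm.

planetary set

class = planetary set [G3 = 34+2·19 = 72; Willis about the carrier]
classification: planetary set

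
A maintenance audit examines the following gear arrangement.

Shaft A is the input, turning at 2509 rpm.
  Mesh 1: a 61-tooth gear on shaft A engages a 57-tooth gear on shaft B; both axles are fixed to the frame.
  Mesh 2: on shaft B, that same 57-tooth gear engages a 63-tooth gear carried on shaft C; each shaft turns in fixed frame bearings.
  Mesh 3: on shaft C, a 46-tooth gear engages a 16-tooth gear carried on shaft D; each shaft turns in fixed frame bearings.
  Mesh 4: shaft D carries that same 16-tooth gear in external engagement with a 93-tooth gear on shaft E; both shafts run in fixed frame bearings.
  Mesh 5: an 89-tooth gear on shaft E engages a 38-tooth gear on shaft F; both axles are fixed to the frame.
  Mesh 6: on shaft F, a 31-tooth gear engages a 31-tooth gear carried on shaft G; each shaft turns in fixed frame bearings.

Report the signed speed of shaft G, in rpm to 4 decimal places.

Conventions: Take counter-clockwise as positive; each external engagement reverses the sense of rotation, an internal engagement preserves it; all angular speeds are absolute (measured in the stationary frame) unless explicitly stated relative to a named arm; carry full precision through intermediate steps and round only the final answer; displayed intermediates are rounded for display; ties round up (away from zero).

topology: fixed-axis compound train — 6 meshes, A→G
mesh 1 [61T→57T]: ω = 2509.0000×61/57 = 2685.0702 rpm, sense flips to −
mesh 2 [57T→63T]: ω = 2685.0702×57/63 = 2429.3492 rpm, sense flips to +
mesh 3 [46T→16T]: ω = 2429.3492×46/16 = 6984.3790 rpm, sense flips to −
mesh 4 [16T→93T]: ω = 6984.3790×16/93 = 1201.6136 rpm, sense flips to +
mesh 5 [89T→38T]: ω = 1201.6136×89/38 = 2814.3055 rpm, sense flips to −
mesh 6 [31T→31T]: ω = 2814.3055×31/31 = 2814.3055 rpm, sense flips to +
signed output speed = +2814.3055 rpm

+2814.3055 rpm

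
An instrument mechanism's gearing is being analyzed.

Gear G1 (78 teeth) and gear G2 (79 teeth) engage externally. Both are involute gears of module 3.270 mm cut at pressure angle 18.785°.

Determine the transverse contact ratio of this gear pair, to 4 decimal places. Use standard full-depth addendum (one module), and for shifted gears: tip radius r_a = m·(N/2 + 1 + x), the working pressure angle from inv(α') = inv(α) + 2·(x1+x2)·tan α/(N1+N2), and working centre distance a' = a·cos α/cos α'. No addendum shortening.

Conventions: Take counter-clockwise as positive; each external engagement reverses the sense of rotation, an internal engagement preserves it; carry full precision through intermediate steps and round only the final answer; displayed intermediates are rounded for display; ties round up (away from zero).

1.9020

topology: single-mesh involute geometry — m = 3.270, 78T/79T pair
base radii: r_b1 = 120.736936, r_b2 = 122.284845
tip radii: r_a1 = 130.800000, r_a2 = 132.435000
no profile shift: α' = α, a' = a
action lengths: √(r_a1²−r_b1²) = 50.311354, √(r_a2²−r_b2²) = 50.847280
base pitch p_b = π·m·cos α = 9.725802
CR = (50.311354 + 50.847280 − 256.695000·sin 18.78500°)/9.725802 = 1.901978
contact ratio ≈ 1.9020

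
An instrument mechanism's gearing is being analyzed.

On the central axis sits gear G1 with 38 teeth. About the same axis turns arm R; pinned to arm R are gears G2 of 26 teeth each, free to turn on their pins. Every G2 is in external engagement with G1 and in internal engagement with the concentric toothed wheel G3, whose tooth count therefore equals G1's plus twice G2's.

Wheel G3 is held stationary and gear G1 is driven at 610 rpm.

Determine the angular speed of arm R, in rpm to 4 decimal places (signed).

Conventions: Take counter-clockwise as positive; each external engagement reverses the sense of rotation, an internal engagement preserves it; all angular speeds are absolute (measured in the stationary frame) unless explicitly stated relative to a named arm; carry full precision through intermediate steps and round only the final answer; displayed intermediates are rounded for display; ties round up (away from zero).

+181.0938 rpm

class = planetary set [G3 = 38+2·26 = 90; Willis about the carrier]
normalise by the input: solve with ω_sun = 1, then scale by 610 rpm
ring teeth: 38 + 2·26 = 90
38(ω_sun−ω_arm) = −90(ω_ring−ω_arm),  ω_ring = 0, ω_sun = 1
38(1−ω_arm) = −90(0−ω_arm)  ⇒  128·ω_arm = 38  ⇒  ω_arm = 19/64
scale: ω_arm = 19/64 × 610 rpm = +181.0938 rpm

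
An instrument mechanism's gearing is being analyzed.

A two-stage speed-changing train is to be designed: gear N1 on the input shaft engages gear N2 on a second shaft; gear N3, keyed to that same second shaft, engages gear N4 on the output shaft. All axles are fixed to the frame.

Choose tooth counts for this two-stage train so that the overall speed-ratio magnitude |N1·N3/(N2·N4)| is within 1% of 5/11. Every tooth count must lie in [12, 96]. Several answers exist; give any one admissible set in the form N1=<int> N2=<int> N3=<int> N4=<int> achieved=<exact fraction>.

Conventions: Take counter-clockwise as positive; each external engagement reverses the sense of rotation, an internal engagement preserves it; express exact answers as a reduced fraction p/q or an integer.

class = fixed-axis compound train [2-stage, 5/11 wanted]
target = 5/11 in lowest terms: an exact hit needs N1·N3 = k·5 and N2·N4 = k·11 for one integer k, every count in [12, 96]; additionally prefer no 1:1 stage (N1 ≠ N2, N3 ≠ N4)
k = 1…35: no 1:1-free in-range split of k·5 and k·11 into factor pairs; take k = 36
k = 36: N1·N3 = 180 = 12·15, N2·N4 = 396 = 33·12
achieved = 12·15/(33·12) = 5/11; |achieved − target| = 0 ≤ 1/220 ✓

N1=12 N2=33 N3=15 N4=12 achieved=5/11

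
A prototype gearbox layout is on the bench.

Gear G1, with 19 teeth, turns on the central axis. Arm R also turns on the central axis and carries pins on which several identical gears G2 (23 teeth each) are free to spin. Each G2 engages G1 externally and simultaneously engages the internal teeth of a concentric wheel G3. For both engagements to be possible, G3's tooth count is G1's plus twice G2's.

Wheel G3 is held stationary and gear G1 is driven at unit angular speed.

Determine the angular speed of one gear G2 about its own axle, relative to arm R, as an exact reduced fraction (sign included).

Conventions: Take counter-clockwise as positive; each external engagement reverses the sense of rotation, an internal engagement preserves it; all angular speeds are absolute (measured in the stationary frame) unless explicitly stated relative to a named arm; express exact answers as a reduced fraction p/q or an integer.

-1235/1932

class = planetary set [G3 = 19+2·23 = 65; Willis about the carrier]
ring teeth: 19 + 2·23 = 65
19(ω_sun−ω_arm) = −65(ω_ring−ω_arm),  ω_ring = 0, ω_sun = 1
19(1−ω_arm) = −65(0−ω_arm)  ⇒  84·ω_arm = 19  ⇒  ω_arm = 19/84
sun–planet mesh: 19·(1−19/84) = −23·(ω_p−ω_arm)  ⇒  ω_p−ω_arm = -1235/1932
exact speed ratio = -1235/1932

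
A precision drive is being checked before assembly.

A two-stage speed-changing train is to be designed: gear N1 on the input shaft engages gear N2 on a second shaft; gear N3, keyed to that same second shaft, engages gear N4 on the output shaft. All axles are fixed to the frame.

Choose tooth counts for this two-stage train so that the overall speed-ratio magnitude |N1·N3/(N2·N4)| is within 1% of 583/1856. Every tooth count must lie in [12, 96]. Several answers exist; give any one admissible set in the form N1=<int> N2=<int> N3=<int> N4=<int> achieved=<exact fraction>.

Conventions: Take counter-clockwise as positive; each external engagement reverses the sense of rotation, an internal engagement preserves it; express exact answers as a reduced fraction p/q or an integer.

design class (target 583/1856): fixed-axis compound train
target = 583/1856 in lowest terms: an exact hit needs N1·N3 = k·583 and N2·N4 = k·1856 for one integer k, every count in [12, 96]; additionally prefer no 1:1 stage (N1 ≠ N2, N3 ≠ N4)
k = 1: no 1:1-free in-range split of k·583 and k·1856 into factor pairs; take k = 2
k = 2: N1·N3 = 1166 = 22·53, N2·N4 = 3712 = 58·64
achieved = 22·53/(58·64) = 583/1856; |achieved − target| = 0 ≤ 583/185600 ✓

N1=22 N2=58 N3=53 N4=64 achieved=583/1856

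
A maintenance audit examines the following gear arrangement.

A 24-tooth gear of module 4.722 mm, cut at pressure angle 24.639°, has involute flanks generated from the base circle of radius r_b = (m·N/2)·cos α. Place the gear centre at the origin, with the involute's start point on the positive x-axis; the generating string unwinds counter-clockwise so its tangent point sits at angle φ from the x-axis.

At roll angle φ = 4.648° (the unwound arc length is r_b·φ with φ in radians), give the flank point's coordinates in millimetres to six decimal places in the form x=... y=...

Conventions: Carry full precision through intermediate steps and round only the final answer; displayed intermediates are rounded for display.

class = single-mesh tooth geometry [base-circle involute, m = 4.722, 24T]
pitch radius r_p = m·N/2 = 4.722·24/2 = 56.664000
base radius r_b = r_p·cos α = 56.664000·cos 24.639° = 51.504887
roll angle φ = 4.648° = 0.08112290 rad
x = r_b·(cos φ + φ·sin φ) = 51.674083
y = r_b·(sin φ − φ·cos φ) = 0.009160

x=51.674083 y=0.009160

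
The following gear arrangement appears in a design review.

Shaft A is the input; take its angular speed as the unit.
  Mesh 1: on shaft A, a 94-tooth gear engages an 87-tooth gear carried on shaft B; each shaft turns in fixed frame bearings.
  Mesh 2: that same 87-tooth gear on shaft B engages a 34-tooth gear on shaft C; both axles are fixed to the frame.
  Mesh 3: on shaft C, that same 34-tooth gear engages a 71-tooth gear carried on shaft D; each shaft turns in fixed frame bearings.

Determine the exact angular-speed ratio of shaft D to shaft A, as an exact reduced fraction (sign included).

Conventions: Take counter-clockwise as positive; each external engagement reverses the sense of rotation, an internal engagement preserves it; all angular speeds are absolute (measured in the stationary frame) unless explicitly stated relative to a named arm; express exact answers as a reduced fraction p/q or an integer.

-94/71

class = fixed-axis compound train [3 meshes; 3 ratios multiply, 3 sense flips]
mesh 1 [94T→87T]: running ratio 94/87, sense −
mesh 2 [87T→34T]: running ratio 47/17, sense +
mesh 3 [34T→71T]: running ratio 94/71, sense −
ω_out/ω_in = -94/71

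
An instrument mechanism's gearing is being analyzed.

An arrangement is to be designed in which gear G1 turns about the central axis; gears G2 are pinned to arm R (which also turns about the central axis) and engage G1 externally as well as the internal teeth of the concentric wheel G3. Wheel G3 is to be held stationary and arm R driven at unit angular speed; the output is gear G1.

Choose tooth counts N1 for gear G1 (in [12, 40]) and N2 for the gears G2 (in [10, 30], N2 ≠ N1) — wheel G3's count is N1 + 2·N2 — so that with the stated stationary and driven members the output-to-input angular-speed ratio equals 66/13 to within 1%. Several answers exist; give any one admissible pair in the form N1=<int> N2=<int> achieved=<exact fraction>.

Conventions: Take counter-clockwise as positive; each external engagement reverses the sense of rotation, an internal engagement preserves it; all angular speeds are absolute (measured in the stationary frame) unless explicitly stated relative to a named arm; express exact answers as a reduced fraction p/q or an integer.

class = planetary set [ratio 66/13 wanted; Willis about the carrier]
Willis with ω_ring = 0: ω_sun/ω_arm = (N1+N3)/N1; set equal to 66/13  ⇒  N3/N1 = 66/13 − 1 = 53/13
N3 = N1 + 2·N2  ⇒  N2/N1 = (N3/N1 − 1)/2 = (53/13 − 1)/2 = 20/13
smallest multiple with N1 ≥ 12 and N2 ≥ 10: k = 1  ⇒  N1 = 1·13 = 13, N2 = 1·20 = 20 (N1 ≤ 40, N2 ≤ 30, N2 ≠ N1 ✓), N3 = 13 + 2·20 = 53
check: (N1+N3)/N1 with N1 = 13, N3 = 53 gives 66/13; |achieved − target| = 0 ≤ 33/650 ✓

N1=13 N2=20 achieved=66/13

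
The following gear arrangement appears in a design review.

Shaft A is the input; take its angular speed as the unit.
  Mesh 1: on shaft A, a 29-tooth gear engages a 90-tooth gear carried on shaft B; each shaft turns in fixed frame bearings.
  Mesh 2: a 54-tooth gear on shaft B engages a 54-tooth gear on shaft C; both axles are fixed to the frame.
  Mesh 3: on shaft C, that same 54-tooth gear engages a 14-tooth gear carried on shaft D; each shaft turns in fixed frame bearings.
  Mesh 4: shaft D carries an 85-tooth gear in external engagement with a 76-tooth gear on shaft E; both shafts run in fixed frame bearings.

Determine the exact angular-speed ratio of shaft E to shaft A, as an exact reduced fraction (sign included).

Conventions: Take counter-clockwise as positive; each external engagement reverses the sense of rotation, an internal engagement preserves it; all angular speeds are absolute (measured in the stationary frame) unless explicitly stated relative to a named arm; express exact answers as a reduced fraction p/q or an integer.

1479/1064

class = fixed-axis compound train [4 meshes; 4 ratios multiply, 4 sense flips]
mesh 1 [29T→90T]: running ratio 29/90, sense −
mesh 2 [54T→54T]: running ratio 29/90, sense +
mesh 3 [54T→14T]: running ratio 87/70, sense −
mesh 4 [85T→76T]: running ratio 1479/1064, sense +
ω_out/ω_in = 1479/1064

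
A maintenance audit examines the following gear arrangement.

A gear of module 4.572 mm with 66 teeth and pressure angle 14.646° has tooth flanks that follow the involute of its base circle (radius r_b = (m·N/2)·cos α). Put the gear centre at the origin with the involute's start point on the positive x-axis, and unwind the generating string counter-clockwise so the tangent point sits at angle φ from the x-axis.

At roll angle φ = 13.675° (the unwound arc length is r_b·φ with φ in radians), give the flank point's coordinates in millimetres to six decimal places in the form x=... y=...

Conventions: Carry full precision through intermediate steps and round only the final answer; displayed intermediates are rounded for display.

x=150.072187 y=0.657796

topology: single-mesh involute geometry — m = 4.572, N = 66
pitch radius r_p = m·N/2 = 4.572·66/2 = 150.876000
base radius r_b = r_p·cos α = 150.876000·cos 14.646° = 145.973508
roll angle φ = 13.675° = 0.23867378 rad
x = r_b·(cos φ + φ·sin φ) = 150.072187
y = r_b·(sin φ − φ·cos φ) = 0.657796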